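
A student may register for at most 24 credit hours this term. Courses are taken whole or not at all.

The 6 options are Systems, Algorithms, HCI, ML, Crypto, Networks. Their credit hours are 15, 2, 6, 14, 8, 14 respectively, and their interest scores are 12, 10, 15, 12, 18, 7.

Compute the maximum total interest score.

Allowing fractional choices, the relaxed optimum would be about 49.9, but courses are indivisible.
Algorithms + ML + Crypto: credit hours 2 + 14 + 8 = 24 ≤ 24, interest score 10 + 12 + 18 = 40.
Algorithms + HCI + Crypto: credit hours 2 + 6 + 8 = 16 ≤ 24, interest score 10 + 15 + 18 = 43.
Algorithms + HCI + ML: credit hours 2 + 6 + 14 = 22 ≤ 24, interest score 10 + 15 + 12 = 37.
Best is Algorithms, HCI, and Crypto with total interest score 43.

43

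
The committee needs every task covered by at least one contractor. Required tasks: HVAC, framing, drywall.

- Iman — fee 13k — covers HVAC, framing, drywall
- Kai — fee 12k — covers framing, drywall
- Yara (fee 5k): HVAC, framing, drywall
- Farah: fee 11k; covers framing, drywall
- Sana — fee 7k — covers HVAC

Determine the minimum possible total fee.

5

Yara alone covers HVAC, framing, drywall — every task.
Total fee: 5.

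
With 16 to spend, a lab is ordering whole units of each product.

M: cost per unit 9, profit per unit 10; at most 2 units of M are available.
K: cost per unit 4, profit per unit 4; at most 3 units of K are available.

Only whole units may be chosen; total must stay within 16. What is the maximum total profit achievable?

14

This is a bounded integer knapsack.
Take 1×M and 1×K: cost 13 ≤ 16, profit 1·10 + 1·4 = 14.
No other integer combination yields more.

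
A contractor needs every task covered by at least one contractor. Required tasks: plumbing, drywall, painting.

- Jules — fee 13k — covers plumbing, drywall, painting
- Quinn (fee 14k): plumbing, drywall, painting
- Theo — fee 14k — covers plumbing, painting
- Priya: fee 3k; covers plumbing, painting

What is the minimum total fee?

13

This is a weighted set-cover instance.
The greedy cost-per-new-task heuristic would pick Priya and Jules for 16, but a cheaper cover exists.
Jules alone covers plumbing, drywall, painting — every task.
Total fee: 13.
No cover costs less than 13.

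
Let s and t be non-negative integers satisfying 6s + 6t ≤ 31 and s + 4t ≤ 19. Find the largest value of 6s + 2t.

30

(s,t)=(5,0): 6·5+6·0=30≤31, 1·5+4·0=5≤19, objective 30.
(s,t)=(4,1): 6·4+6·1=30≤31, 1·4+4·1=8≤19, objective 26.
(s,t)=(4,0): 6·4+6·0=24≤31, 1·4+4·0=4≤19, objective 24.
The best lattice point is (5,0), giving 30.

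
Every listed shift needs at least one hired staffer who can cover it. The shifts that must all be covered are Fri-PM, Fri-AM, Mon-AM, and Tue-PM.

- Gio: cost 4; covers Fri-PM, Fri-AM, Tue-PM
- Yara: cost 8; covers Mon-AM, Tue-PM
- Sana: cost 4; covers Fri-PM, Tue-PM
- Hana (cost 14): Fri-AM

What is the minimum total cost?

Choose Gio and Yara: together they cover Fri-PM, Fri-AM, Mon-AM, Tue-PM — every shift.
Total cost: 4 + 8 = 12.
No cover costs less than 12.

12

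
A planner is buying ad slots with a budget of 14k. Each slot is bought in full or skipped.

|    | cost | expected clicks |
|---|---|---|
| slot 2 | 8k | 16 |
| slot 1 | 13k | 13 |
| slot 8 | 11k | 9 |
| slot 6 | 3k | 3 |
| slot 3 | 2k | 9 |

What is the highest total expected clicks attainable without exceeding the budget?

Allowing fractional choices, the relaxed optimum would be about 29.0, but ad slots are indivisible.
slot 2 + slot 6 + slot 3: cost 8 + 3 + 2 = 13 ≤ 14, expected clicks 16 + 3 + 9 = 28.
slot 2 + slot 3: cost 8 + 2 = 10 ≤ 14, expected clicks 16 + 9 = 25.
Best is slot 2, slot 6, and slot 3 with total expected clicks 28.

28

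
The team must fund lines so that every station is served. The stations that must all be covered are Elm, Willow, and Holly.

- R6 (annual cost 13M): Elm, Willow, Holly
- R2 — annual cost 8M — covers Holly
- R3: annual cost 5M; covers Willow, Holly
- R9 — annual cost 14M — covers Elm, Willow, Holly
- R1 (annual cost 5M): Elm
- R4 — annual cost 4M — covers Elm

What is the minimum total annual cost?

9

Choose R3 and R4: together they cover Elm, Willow, Holly — every station.
Total annual cost: 5 + 4 = 9.
No cover costs less than 9.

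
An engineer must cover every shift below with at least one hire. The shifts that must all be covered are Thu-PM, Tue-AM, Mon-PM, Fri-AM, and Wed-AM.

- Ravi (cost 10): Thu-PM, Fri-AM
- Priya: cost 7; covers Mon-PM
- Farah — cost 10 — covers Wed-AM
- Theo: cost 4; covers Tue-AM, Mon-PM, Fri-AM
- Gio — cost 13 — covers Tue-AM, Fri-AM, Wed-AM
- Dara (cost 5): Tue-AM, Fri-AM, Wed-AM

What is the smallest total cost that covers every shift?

19

Choose Ravi, Theo, and Dara: together they cover Thu-PM, Tue-AM, Mon-PM, Fri-AM, Wed-AM — every shift.
Total cost: 10 + 4 + 5 = 19.
No cover costs less than 19.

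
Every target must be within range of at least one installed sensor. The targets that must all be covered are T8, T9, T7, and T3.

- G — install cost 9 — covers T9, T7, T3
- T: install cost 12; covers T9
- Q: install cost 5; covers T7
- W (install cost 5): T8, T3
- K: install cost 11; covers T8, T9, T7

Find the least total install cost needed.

14

Choose G and W: together they cover T8, T9, T7, T3 — every target.
Total install cost: 9 + 5 = 14.
No cover costs less than 14.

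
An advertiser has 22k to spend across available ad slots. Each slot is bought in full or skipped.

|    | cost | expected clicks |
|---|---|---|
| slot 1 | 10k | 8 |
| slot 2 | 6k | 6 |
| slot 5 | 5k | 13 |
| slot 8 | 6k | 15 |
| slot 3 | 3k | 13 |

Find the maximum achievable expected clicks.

Treat it as a binary knapsack problem.
Allowing fractional choices, the relaxed optimum would be about 48.6, but ad slots are indivisible.
slot 2 + slot 5 + slot 8 + slot 3: cost 6 + 5 + 6 + 3 = 20 ≤ 22, expected clicks 6 + 13 + 15 + 13 = 47.
slot 5 + slot 8 + slot 3: cost 5 + 6 + 3 = 14 ≤ 22, expected clicks 13 + 15 + 13 = 41.
Best is slot 2, slot 5, slot 8, and slot 3 with total expected clicks 47.

47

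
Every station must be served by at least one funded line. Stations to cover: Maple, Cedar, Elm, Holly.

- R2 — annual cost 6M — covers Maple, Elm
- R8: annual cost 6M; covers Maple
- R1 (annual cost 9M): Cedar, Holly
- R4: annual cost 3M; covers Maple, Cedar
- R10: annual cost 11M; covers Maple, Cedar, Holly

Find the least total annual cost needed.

This is a weighted set-cover instance.
The greedy cost-per-new-station heuristic would pick R4, R2, and R1 for 18, but a cheaper cover exists.
Choose R2 and R1: together they cover Maple, Cedar, Elm, Holly — every station.
Total annual cost: 6 + 9 = 15.
No cover costs less than 15.

15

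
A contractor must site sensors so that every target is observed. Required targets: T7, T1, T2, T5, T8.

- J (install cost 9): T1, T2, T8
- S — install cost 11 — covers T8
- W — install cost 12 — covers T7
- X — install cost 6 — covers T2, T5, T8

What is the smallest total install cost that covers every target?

27

Choose J, W, and X: together they cover T7, T1, T2, T5, T8 — every target.
Total install cost: 9 + 12 + 6 = 27.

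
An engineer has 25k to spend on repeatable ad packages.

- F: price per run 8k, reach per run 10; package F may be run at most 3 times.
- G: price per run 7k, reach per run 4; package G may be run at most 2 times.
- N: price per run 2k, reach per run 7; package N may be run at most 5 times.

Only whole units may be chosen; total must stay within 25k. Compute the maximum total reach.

This is a bounded integer knapsack.
Take 1×F, 1×G, and 5×N: price 25 ≤ 25, reach 1·10 + 1·4 + 5·7 = 49.
N has the best ratio (7/2) and is taken to its limit of 5; remaining capacity is filled optimally with the others.

49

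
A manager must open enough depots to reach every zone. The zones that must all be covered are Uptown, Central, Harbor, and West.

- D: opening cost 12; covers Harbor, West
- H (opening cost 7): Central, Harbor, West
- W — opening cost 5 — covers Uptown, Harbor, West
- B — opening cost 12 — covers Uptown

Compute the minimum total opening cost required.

12

Choose H and W: together they cover Uptown, Central, Harbor, West — every zone.
Total opening cost: 7 + 5 = 12.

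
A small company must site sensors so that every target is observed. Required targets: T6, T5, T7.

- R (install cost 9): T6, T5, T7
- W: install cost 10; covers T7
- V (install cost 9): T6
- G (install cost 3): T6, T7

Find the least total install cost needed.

The greedy cost-per-new-target heuristic would pick G and R for 12, but a cheaper cover exists.
R alone covers T6, T5, T7 — every target.
Total install cost: 9.
No cover costs less than 9.

9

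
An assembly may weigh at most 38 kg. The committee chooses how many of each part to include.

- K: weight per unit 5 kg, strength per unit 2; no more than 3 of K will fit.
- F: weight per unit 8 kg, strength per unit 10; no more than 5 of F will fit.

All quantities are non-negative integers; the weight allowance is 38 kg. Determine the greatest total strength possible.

Take 1×K and 4×F: weight 37 ≤ 38, strength 1·2 + 4·10 = 42.
No other integer combination yields more.

42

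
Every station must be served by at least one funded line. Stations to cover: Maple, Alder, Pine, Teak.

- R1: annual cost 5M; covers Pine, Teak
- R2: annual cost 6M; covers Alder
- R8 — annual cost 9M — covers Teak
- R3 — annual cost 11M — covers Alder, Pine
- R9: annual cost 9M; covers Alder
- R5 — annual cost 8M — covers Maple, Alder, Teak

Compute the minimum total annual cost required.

13

Choose R1 and R5: together they cover Maple, Alder, Pine, Teak — every station.
Total annual cost: 5 + 8 = 13.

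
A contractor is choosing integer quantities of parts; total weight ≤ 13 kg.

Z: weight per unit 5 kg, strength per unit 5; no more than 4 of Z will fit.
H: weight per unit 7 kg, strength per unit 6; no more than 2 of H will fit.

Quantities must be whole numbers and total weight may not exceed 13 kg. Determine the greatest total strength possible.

Z has the best ratio (5/5); taking only Z gives at most 2×5 = 10 (stopped by the weight limit).
Mixing does better — 1×Z and 1×H: weight 12 ≤ 13, strength 1·5 + 1·6 = 11.

11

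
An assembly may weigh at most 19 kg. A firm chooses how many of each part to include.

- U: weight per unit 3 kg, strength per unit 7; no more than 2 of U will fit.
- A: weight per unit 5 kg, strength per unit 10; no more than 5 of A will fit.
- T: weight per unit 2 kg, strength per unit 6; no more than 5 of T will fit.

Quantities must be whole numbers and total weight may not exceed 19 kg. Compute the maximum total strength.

T has the best ratio (6/2); taking only T gives at most 5×6 = 30 (stopped by the supply cap of 5).
Mixing does better — 2×U, 1×A, and 4×T: weight 19 ≤ 19, strength 2·7 + 1·10 + 4·6 = 48.

48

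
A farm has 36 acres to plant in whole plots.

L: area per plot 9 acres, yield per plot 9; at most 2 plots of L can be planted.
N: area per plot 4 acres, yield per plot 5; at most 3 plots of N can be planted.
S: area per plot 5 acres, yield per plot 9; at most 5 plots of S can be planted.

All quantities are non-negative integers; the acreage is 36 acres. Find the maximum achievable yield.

55

This is a bounded integer knapsack.
2×N and 5×S: area 33 ≤ 36, yield 2·5 + 5·9 = 55.
1×L and 5×S: area 34 ≤ 36, yield 1·9 + 5·9 = 54.
Best is 55.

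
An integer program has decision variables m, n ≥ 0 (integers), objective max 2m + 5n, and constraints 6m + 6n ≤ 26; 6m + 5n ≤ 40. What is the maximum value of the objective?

20

(m,n)=(0,4) is feasible, giving 20.
(m,n)=(1,3) is feasible, giving 17.
(m,n)=(0,3) is feasible, giving 15.
The best lattice point is (0,4), giving 20.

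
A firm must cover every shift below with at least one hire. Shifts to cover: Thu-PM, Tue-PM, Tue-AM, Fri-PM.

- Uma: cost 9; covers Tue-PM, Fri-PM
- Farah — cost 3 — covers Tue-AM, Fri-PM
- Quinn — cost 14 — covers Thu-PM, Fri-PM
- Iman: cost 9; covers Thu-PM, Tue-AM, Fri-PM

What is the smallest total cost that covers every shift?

18

The greedy cost-per-new-shift heuristic would pick Farah, Uma, and Iman for 21, but a cheaper cover exists.
Choose Uma and Iman: together they cover Thu-PM, Tue-PM, Tue-AM, Fri-PM — every shift.
Total cost: 9 + 9 = 18.
No cover costs less than 18.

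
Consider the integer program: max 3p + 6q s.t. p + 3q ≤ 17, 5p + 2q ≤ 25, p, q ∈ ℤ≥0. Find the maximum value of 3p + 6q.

36

The continuous relaxation peaks at (3.15, 4.62) with value 37.15; rounding to a feasible lattice point costs some objective.
(p,q)=(2,5) is feasible, giving 36.
(p,q)=(3,4) is feasible, giving 33.
Maximum is 36 at (p,q)=(2,5).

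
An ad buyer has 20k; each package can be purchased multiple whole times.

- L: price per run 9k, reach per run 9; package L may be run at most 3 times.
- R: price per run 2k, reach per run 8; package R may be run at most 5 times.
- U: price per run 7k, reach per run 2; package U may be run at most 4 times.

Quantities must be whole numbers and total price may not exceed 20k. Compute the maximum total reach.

R has the best ratio (8/2); taking only R gives at most 5×8 = 40 (stopped by the supply cap of 5).
Mixing does better — 1×L and 5×R: price 19 ≤ 20, reach 1·9 + 5·8 = 49.

49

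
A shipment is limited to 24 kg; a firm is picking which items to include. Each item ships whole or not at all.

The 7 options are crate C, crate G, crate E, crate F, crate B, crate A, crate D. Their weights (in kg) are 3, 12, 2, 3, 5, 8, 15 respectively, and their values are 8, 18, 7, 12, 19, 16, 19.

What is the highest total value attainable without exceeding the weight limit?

Take crate C, crate E, crate F, crate B, and crate A: weight 3 + 2 + 3 + 5 + 8 = 21 ≤ 24, value 8 + 7 + 12 + 19 + 16 = 62.
No other feasible combination does better.

62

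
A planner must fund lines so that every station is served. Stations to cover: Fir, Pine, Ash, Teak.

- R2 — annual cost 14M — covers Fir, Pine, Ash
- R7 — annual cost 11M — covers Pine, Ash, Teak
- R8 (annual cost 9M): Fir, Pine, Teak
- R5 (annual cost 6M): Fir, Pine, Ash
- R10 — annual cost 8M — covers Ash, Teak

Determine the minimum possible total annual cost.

14

Choose R5 and R10: together they cover Fir, Pine, Ash, Teak — every station.
Total annual cost: 6 + 8 = 14.
No cover costs less than 14.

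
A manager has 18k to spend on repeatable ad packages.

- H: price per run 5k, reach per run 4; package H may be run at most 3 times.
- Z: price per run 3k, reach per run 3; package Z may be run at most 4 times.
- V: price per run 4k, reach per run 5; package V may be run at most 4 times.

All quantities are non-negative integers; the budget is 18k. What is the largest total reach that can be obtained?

Take 2×Z and 3×V: price 18 ≤ 18, reach 2·3 + 3·5 = 21.
No other integer combination yields more.

21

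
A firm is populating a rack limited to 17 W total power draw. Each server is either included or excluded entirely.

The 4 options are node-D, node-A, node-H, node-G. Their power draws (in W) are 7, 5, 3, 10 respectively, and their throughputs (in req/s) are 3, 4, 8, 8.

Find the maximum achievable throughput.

16

Allowing fractional choices, the relaxed optimum would be about 19.2, but servers are indivisible.
node-D + node-A + node-H: power draw 7 + 5 + 3 = 15 ≤ 17, throughput 3 + 4 + 8 = 15.
node-H + node-G: power draw 3 + 10 = 13 ≤ 17, throughput 8 + 8 = 16.
Best is node-H and node-G with total throughput 16.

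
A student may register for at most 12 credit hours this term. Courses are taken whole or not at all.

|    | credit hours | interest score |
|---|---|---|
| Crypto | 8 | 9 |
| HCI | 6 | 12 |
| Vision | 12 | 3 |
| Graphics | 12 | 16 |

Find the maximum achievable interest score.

16

Allowing fractional choices, the relaxed optimum would be about 20.0, but courses are indivisible.
Graphics: credit hours 12 ≤ 12, interest score 16.
HCI: credit hours 6 ≤ 12, interest score 12.
Best is Graphics with total interest score 16.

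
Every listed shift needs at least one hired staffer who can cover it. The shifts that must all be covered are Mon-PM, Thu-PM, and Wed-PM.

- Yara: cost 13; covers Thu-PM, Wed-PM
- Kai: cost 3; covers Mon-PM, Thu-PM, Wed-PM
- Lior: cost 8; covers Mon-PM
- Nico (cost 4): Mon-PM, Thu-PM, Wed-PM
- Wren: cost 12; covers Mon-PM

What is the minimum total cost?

3

Kai alone covers Mon-PM, Thu-PM, Wed-PM — every shift.
Total cost: 3.
No cover costs less than 3.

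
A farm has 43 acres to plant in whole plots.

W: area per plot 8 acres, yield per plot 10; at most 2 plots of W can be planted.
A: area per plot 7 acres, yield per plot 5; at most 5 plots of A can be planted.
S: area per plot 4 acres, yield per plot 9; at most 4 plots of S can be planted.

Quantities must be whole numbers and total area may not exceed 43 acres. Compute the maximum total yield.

61

Take 2×W, 1×A, and 4×S: area 39 ≤ 43, yield 2·10 + 1·5 + 4·9 = 61.
S has the best ratio (9/4) and is taken to its limit of 4; remaining capacity is filled optimally with the others.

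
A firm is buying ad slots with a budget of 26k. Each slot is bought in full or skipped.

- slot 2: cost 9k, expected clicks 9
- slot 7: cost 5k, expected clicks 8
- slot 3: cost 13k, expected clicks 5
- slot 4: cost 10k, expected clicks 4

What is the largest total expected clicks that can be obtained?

Take slot 2, slot 7, and slot 4: cost 9 + 5 + 10 = 24 ≤ 26, expected clicks 9 + 8 + 4 = 21.
No other feasible combination does better.

21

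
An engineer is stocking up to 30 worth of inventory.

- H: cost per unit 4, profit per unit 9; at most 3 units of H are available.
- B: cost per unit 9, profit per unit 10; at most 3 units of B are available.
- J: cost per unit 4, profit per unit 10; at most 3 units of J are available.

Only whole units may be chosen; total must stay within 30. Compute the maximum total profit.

58

J has the best ratio (10/4); taking only J gives at most 3×10 = 30 (stopped by the supply cap of 3).
Mixing does better — 2×H, 1×B, and 3×J: cost 29 ≤ 30, profit 2·9 + 1·10 + 3·10 = 58.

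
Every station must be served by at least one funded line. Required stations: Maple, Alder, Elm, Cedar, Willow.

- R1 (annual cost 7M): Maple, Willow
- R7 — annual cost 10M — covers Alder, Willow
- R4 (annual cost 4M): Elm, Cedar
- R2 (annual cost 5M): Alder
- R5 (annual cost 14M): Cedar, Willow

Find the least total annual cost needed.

Choose R1, R4, and R2: together they cover Maple, Alder, Elm, Cedar, Willow — every station.
Total annual cost: 7 + 4 + 5 = 16.
No cover costs less than 16.

16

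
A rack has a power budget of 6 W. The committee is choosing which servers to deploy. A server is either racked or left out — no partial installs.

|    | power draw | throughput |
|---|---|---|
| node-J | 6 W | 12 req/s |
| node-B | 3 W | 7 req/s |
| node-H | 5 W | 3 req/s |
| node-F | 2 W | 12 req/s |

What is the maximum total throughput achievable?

19

Take node-B and node-F: power draw 3 + 2 = 5 ≤ 6, throughput 7 + 12 = 19.
No other feasible combination does better.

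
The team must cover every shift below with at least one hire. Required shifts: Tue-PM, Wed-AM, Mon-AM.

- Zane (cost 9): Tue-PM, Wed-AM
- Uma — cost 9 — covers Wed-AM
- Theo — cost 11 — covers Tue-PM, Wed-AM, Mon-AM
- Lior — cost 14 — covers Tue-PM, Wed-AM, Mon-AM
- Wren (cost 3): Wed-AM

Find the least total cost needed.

11

The greedy cost-per-new-shift heuristic would pick Wren and Theo for 14, but a cheaper cover exists.
Theo alone covers Tue-PM, Wed-AM, Mon-AM — every shift.
Total cost: 11.
No cover costs less than 11.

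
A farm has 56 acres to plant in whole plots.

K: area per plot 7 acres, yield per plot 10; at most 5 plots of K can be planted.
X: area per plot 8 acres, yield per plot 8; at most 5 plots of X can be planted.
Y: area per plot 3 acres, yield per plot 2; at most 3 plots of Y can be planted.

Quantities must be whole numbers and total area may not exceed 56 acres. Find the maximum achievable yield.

5×K, 2×X, and 1×Y: area 54 ≤ 56, yield 5·10 + 2·8 + 1·2 = 68.
4×K, 3×X, and 1×Y: area 55 ≤ 56, yield 4·10 + 3·8 + 1·2 = 66.
Best is 68.

68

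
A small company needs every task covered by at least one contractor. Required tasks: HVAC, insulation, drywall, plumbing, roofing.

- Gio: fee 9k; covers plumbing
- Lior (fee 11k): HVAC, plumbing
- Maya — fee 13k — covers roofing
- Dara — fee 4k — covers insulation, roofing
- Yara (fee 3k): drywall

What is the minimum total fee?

Choose Lior, Dara, and Yara: together they cover HVAC, insulation, drywall, plumbing, roofing — every task.
Total fee: 11 + 4 + 3 = 18.
No cover costs less than 18.

18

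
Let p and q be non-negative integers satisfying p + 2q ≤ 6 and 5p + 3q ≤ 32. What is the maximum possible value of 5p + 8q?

30

(p,q)=(6,0): 1·6+2·0=6≤6, 5·6+3·0=30≤32, objective 30.
(p,q)=(5,0): 1·5+2·0=5≤6, 5·5+3·0=25≤32, objective 25.
The best lattice point is (6,0), giving 30.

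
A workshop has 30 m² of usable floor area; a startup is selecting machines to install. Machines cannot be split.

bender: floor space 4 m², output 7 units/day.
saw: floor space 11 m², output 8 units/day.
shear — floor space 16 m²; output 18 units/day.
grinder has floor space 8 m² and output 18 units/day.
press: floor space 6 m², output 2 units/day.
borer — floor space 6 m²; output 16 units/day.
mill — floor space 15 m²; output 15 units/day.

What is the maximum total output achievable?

52

Allowing fractional choices, the relaxed optimum would be about 54.5, but machines are indivisible.
shear + grinder + borer: floor space 16 + 8 + 6 = 30 ≤ 30, output 18 + 18 + 16 = 52.
bender + saw + grinder + borer: floor space 4 + 11 + 8 + 6 = 29 ≤ 30, output 7 + 8 + 18 + 16 = 49.
grinder + borer + mill: floor space 8 + 6 + 15 = 29 ≤ 30, output 18 + 16 + 15 = 49.
Best is shear, grinder, and borer with total output 52.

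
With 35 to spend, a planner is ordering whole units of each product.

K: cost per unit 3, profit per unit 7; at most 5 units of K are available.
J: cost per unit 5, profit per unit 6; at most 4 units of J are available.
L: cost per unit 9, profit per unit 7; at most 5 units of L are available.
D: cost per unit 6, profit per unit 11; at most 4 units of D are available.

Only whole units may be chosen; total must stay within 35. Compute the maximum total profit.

4×K, 1×J, and 3×D: cost 35 ≤ 35, profit 4·7 + 1·6 + 3·11 = 67.
5×K and 3×D: cost 33 ≤ 35, profit 5·7 + 3·11 = 68.
Best is 68.

68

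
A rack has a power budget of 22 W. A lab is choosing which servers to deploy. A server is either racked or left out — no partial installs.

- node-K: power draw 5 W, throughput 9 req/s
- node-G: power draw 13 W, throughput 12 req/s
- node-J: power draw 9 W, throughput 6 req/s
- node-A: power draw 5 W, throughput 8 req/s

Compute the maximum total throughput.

Treat it as a binary knapsack problem.
Allowing fractional choices, the relaxed optimum would be about 28.1, but servers are indivisible.
node-K + node-G: power draw 5 + 13 = 18 ≤ 22, throughput 9 + 12 = 21.
node-K + node-J + node-A: power draw 5 + 9 + 5 = 19 ≤ 22, throughput 9 + 6 + 8 = 23.
node-G + node-A: power draw 13 + 5 = 18 ≤ 22, throughput 12 + 8 = 20.
Best is node-K, node-J, and node-A with total throughput 23.

23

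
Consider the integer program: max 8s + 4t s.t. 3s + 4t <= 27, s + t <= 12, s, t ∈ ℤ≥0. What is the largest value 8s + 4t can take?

72

(s,t)=(9,0): 3·9+4·0=27≤27, 1·9+1·0=9≤12, objective 72.
(s,t)=(8,0): 3·8+4·0=24≤27, 1·8+1·0=8≤12, objective 64.
No feasible integer point exceeds 72.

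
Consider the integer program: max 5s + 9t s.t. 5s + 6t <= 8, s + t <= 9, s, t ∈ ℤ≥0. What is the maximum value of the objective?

9

(s,t)=(0,1): 5·0+6·1=6≤8, 1·0+1·1=1≤9, objective 9.
(s,t)=(1,0): 5·1+6·0=5≤8, 1·1+1·0=1≤9, objective 5.
(s,t)=(0,0): 5·0+6·0=0≤8, 1·0+1·0=0≤9, objective 0.
Maximum is 9 at (s,t)=(0,1).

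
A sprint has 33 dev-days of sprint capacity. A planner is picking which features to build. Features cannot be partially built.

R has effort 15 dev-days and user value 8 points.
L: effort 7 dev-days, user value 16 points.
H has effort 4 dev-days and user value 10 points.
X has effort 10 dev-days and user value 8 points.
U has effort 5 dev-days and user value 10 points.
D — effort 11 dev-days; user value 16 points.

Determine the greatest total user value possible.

This is an integer program with binary decision variables.
Take L, H, U, and D: effort 7 + 4 + 5 + 11 = 27 ≤ 33, user value 16 + 10 + 10 + 16 = 52.
No other feasible combination does better.

52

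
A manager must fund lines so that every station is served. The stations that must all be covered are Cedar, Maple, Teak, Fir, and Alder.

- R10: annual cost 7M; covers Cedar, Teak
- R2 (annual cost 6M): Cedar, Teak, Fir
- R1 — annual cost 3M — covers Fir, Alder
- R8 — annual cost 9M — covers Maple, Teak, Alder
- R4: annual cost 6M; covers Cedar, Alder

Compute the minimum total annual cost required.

Choose R2 and R8: together they cover Cedar, Maple, Teak, Fir, Alder — every station.
Total annual cost: 6 + 9 = 15.

15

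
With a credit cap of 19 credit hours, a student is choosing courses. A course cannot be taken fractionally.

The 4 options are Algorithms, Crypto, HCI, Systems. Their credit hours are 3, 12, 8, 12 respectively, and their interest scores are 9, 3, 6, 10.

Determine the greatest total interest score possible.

19

Take Algorithms and Systems: credit hours 3 + 12 = 15 ≤ 19, interest score 9 + 10 = 19.
No other feasible combination does better.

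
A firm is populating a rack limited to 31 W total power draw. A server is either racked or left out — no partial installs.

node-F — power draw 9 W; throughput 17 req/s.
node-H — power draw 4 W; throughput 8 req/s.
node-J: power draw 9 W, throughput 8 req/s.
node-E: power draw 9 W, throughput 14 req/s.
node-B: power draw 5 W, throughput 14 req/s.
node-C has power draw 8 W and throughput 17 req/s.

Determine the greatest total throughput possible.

node-F + node-H + node-B + node-C: power draw 9 + 4 + 5 + 8 = 26 ≤ 31, throughput 17 + 8 + 14 + 17 = 56.
node-F + node-E + node-B + node-C: power draw 9 + 9 + 5 + 8 = 31 ≤ 31, throughput 17 + 14 + 14 + 17 = 62.
Best is node-F, node-E, node-B, and node-C with total throughput 62.

62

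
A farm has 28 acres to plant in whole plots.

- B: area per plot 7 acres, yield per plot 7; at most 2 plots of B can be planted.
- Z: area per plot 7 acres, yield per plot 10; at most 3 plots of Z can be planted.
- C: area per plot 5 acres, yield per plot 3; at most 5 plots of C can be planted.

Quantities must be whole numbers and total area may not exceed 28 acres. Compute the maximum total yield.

Take 1×B and 3×Z: area 28 ≤ 28, yield 1·7 + 3·10 = 37.
Z has the best ratio (10/7) and is taken to its limit of 3; remaining capacity is filled optimally with the others.

37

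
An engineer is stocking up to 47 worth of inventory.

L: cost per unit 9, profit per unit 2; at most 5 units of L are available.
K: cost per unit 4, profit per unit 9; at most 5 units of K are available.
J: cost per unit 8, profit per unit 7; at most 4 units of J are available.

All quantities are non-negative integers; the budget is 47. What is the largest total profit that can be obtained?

Take 5×K and 3×J: cost 44 ≤ 47, profit 5·9 + 3·7 = 66.
K has the best ratio (9/4) and is taken to its limit of 5; remaining capacity is filled optimally with the others.

66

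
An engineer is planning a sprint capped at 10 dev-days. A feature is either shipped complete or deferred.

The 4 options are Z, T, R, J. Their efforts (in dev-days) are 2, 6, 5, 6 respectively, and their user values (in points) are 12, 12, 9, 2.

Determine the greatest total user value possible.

Allowing fractional choices, the relaxed optimum would be about 27.6, but features are indivisible.
Z + T: effort 2 + 6 = 8 ≤ 10, user value 12 + 12 = 24.
Z + R: effort 2 + 5 = 7 ≤ 10, user value 12 + 9 = 21.
Best is Z and T with total user value 24.

24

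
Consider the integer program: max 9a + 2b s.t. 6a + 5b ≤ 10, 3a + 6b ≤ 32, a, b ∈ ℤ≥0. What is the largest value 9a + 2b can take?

(a,b)=(1,0) is feasible, giving 9.
(a,b)=(0,1) is feasible, giving 2.
(a,b)=(0,0) is feasible, giving 0.
No feasible integer point exceeds 9.

9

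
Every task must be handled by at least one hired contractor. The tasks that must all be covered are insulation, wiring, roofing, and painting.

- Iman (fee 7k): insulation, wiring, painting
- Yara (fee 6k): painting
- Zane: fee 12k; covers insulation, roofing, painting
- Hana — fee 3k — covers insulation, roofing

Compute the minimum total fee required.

This is an integer covering problem.
Choose Iman and Hana: together they cover insulation, wiring, roofing, painting — every task.
Total fee: 7 + 3 = 10.

10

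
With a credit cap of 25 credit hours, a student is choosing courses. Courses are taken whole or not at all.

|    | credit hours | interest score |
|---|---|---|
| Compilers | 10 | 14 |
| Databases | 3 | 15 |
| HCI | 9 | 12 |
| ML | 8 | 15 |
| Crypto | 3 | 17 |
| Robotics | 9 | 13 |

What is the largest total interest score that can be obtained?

Treat it as a binary knapsack problem.
Allowing fractional choices, the relaxed optimum would be about 62.8, but courses are indivisible.
Compilers + Databases + ML + Crypto: credit hours 10 + 3 + 8 + 3 = 24 ≤ 25, interest score 14 + 15 + 15 + 17 = 61.
Databases + ML + Crypto + Robotics: credit hours 3 + 8 + 3 + 9 = 23 ≤ 25, interest score 15 + 15 + 17 + 13 = 60.
Best is Compilers, Databases, ML, and Crypto with total interest score 61.

61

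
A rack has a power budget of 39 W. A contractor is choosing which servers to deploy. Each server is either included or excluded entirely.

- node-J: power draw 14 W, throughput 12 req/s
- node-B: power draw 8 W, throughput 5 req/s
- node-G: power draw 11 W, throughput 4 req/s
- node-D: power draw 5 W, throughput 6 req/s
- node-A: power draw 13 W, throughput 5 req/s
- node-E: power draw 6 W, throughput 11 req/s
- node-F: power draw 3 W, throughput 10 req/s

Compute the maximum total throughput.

Treat it as a binary knapsack problem.
node-J + node-D + node-E + node-F: power draw 14 + 5 + 6 + 3 = 28 ≤ 39, throughput 12 + 6 + 11 + 10 = 39.
node-J + node-B + node-D + node-E + node-F: power draw 14 + 8 + 5 + 6 + 3 = 36 ≤ 39, throughput 12 + 5 + 6 + 11 + 10 = 44.
node-J + node-G + node-D + node-E + node-F: power draw 14 + 11 + 5 + 6 + 3 = 39 ≤ 39, throughput 12 + 4 + 6 + 11 + 10 = 43.
Best is node-J, node-B, node-D, node-E, and node-F with total throughput 44.

44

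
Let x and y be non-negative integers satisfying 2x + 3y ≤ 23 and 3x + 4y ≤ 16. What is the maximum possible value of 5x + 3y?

25

(x,y)=(5,0): 2·5+3·0=10≤23, 3·5+4·0=15≤16, objective 25.
(x,y)=(4,1): 2·4+3·1=11≤23, 3·4+4·1=16≤16, objective 23.
(x,y)=(4,0): 2·4+3·0=8≤23, 3·4+4·0=12≤16, objective 20.
Maximum is 25 at (x,y)=(5,0).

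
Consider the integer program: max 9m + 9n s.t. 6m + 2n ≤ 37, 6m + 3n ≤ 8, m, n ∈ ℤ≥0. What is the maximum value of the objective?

(m,n)=(0,2): 6·0+2·2=4≤37, 6·0+3·2=6≤8, objective 18.
(m,n)=(0,1): 6·0+2·1=2≤37, 6·0+3·1=3≤8, objective 9.
Maximum is 18 at (m,n)=(0,2).

18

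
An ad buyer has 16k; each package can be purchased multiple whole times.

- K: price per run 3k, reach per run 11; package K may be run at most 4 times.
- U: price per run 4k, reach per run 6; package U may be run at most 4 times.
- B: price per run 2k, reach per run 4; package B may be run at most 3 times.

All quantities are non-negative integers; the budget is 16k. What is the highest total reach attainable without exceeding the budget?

K has the best ratio (11/3); taking only K gives at most 4×11 = 44 (stopped by the supply cap of 4).
Mixing does better — 4×K and 2×B: price 16 ≤ 16, reach 4·11 + 2·4 = 52.

52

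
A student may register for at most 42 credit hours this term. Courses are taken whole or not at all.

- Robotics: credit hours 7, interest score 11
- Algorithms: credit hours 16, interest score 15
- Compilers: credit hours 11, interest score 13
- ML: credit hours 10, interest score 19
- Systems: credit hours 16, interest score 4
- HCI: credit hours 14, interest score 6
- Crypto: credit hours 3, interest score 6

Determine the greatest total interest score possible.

This is a 0-1 knapsack instance.
Allowing fractional choices, the relaxed optimum would be about 59.3, but courses are indivisible.
Robotics + Algorithms + ML + Crypto: credit hours 7 + 16 + 10 + 3 = 36 ≤ 42, interest score 11 + 15 + 19 + 6 = 51.
Robotics + Compilers + ML + Crypto: credit hours 7 + 11 + 10 + 3 = 31 ≤ 42, interest score 11 + 13 + 19 + 6 = 49.
Algorithms + Compilers + ML + Crypto: credit hours 16 + 11 + 10 + 3 = 40 ≤ 42, interest score 15 + 13 + 19 + 6 = 53.
Best is Algorithms, Compilers, ML, and Crypto with total interest score 53.

53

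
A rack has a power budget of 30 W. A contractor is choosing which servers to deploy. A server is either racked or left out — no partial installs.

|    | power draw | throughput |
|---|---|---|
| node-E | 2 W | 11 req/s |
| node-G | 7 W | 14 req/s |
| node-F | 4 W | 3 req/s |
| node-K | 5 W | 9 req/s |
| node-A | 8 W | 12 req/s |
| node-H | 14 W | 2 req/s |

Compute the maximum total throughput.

49

node-E + node-G + node-F + node-K + node-A: power draw 2 + 7 + 4 + 5 + 8 = 26 ≤ 30, throughput 11 + 14 + 3 + 9 + 12 = 49.
node-E + node-G + node-K + node-A: power draw 2 + 7 + 5 + 8 = 22 ≤ 30, throughput 11 + 14 + 9 + 12 = 46.
node-E + node-G + node-F + node-A: power draw 2 + 7 + 4 + 8 = 21 ≤ 30, throughput 11 + 14 + 3 + 12 = 40.
Best is node-E, node-G, node-F, node-K, and node-A with total throughput 49.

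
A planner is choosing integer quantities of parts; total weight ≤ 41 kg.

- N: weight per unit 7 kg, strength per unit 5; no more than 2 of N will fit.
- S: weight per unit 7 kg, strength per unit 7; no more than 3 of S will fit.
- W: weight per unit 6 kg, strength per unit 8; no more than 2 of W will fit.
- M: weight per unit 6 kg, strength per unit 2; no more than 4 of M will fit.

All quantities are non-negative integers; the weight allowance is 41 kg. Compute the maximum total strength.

42

This is a bounded integer knapsack.
W has the best ratio (8/6); taking only W gives at most 2×8 = 16 (stopped by the supply cap of 2).
Mixing does better — 1×N, 3×S, and 2×W: weight 40 ≤ 41, strength 1·5 + 3·7 + 2·8 = 42.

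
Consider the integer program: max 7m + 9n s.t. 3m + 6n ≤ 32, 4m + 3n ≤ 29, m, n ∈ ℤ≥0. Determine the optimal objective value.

55

Relaxing integrality, the LP optimum is 61.00 at (m,n) = (5.2, 2.73), which is not an integer point.
(m,n)=(4,3): 3·4+6·3=30≤32, 4·4+3·3=25≤29, objective 55.
(m,n)=(5,2): 3·5+6·2=27≤32, 4·5+3·2=26≤29, objective 53.
No feasible integer point exceeds 55.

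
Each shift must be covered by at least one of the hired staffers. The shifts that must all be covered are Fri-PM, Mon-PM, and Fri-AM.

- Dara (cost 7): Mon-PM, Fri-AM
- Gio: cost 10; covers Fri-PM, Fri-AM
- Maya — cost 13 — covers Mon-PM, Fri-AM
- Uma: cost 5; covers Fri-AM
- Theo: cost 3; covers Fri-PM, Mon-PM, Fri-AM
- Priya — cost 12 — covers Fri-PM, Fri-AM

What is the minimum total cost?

Theo alone covers Fri-PM, Mon-PM, Fri-AM — every shift.
Total cost: 3.

3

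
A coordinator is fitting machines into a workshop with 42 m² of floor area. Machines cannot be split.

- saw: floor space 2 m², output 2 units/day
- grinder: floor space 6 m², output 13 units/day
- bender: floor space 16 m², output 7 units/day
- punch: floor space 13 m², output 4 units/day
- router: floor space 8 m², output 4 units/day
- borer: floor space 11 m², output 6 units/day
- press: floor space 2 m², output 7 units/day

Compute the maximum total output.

saw + grinder + bender + borer + press: floor space 2 + 6 + 16 + 11 + 2 = 37 ≤ 42, output 2 + 13 + 7 + 6 + 7 = 35.
saw + grinder + punch + router + borer + press: floor space 2 + 6 + 13 + 8 + 11 + 2 = 42 ≤ 42, output 2 + 13 + 4 + 4 + 6 + 7 = 36.
grinder + punch + router + borer + press: floor space 6 + 13 + 8 + 11 + 2 = 40 ≤ 42, output 13 + 4 + 4 + 6 + 7 = 34.
Best is saw, grinder, punch, router, borer, and press with total output 36.

36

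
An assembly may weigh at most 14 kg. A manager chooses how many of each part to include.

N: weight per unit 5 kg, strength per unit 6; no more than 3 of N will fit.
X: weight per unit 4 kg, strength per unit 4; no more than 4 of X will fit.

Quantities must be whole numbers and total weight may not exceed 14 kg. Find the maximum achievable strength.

This is a bounded integer knapsack.
Take 2×N and 1×X: weight 14 ≤ 14, strength 2·6 + 1·4 = 16.
No other integer combination yields more.

16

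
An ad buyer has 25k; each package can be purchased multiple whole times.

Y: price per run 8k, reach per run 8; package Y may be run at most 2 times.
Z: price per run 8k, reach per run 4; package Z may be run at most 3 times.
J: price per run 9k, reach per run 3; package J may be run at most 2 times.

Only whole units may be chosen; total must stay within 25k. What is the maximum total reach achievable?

20

This is a bounded integer knapsack.
Y has the best ratio (8/8); taking only Y gives at most 2×8 = 16 (stopped by the supply cap of 2).
Mixing does better — 2×Y and 1×Z: price 24 ≤ 25, reach 2·8 + 1·4 = 20.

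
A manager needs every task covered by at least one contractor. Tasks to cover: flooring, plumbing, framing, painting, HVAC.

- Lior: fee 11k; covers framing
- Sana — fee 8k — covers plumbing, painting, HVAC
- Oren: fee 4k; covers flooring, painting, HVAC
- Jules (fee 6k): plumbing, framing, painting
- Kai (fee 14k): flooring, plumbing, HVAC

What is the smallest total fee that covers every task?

Choose Oren and Jules: together they cover flooring, plumbing, framing, painting, HVAC — every task.
Total fee: 4 + 6 = 10.
No cover costs less than 10.

10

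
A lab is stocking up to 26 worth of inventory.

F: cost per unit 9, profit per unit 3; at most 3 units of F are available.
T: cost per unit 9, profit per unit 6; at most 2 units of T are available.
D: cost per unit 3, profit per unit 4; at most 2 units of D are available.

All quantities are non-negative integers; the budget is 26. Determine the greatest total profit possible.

20

Take 2×T and 2×D: cost 24 ≤ 26, profit 2·6 + 2·4 = 20.
D has the best ratio (4/3) and is taken to its limit of 2; remaining capacity is filled optimally with the others.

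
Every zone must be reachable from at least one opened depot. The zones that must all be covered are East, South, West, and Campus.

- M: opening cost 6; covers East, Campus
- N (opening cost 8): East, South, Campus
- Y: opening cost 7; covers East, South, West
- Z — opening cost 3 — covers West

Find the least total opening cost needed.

11

The greedy cost-per-new-zone heuristic would pick Y and M for 13, but a cheaper cover exists.
Choose N and Z: together they cover East, South, West, Campus — every zone.
Total opening cost: 8 + 3 = 11.
No cover costs less than 11.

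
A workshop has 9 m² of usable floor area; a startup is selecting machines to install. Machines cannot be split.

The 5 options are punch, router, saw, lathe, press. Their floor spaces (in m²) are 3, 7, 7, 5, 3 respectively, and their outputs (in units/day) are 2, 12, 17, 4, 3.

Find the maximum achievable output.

saw: floor space 7 ≤ 9, output 17.
router: floor space 7 ≤ 9, output 12.
Best is saw with total output 17.

17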